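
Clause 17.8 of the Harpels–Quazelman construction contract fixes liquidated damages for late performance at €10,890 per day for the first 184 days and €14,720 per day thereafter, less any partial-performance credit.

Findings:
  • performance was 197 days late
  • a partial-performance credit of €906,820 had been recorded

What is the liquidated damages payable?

First 184 days: 184 × €10,890 = €2,003,760
Remaining days: (197 − 184) × €14,720 = €191,360
Accrued per-day damages: €2,003,760 + €191,360 = €2,195,120
Less partial-performance credit: €2,195,120 − €906,820 = €1,288,300

€1,288,300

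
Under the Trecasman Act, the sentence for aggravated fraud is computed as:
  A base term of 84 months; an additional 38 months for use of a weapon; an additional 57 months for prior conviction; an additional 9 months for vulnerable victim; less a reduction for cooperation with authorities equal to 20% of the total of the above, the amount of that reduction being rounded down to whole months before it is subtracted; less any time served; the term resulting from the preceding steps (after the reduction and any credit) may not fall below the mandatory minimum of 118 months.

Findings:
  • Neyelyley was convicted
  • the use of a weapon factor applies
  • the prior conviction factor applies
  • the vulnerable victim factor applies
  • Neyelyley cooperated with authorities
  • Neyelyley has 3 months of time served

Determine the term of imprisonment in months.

148 months

Use of a weapon enhancement: +38 months
Prior conviction enhancement: +57 months
Vulnerable victim enhancement: +9 months
Adjusted term: 84 months + 38 months + 57 months + 9 months = 188 months
Cooperation with authorities reduction: 20% of 188 months = 37 months (rounded down)
After reduction: 188 − 37 = 151 months
Less time served: 151 months − 3 months = 148 months
Minimum 118 months: 148 months meets the minimum, no increase.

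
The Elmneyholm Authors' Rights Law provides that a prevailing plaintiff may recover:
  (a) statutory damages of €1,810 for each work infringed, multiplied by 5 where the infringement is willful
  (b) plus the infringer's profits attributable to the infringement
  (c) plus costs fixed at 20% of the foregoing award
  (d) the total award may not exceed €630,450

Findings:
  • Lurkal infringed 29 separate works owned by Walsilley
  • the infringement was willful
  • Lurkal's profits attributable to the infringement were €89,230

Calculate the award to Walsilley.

Statutory damages: 29 × €1,810 = €52,490
Multiplied by 5: 5 × €52,490 = €262,450
Combined award: €262,450 + €89,230 = €351,680
Costs: 20% of €351,680 = €70,336
Award plus costs: €351,680 + €70,336 = €422,016
Cap at €630,450: €422,016 is within the cap, no reduction.

Award: €422,016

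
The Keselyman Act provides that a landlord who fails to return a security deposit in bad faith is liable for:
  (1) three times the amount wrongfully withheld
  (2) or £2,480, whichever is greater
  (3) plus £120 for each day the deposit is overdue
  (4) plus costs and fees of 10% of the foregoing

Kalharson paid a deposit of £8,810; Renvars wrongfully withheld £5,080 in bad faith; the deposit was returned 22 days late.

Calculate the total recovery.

£19,668

Trebled: 3 × £5,080 = £15,240
Minimum £2,480: £15,240 meets the minimum, no increase.
Late-return penalty: 22 × £120 = £2,640
Damages plus late penalty: £15,240 + £2,640 = £17,880
Costs and fees: 10% of £17,880 = £1,788
Total recovery: £17,880 + £1,788 = £19,668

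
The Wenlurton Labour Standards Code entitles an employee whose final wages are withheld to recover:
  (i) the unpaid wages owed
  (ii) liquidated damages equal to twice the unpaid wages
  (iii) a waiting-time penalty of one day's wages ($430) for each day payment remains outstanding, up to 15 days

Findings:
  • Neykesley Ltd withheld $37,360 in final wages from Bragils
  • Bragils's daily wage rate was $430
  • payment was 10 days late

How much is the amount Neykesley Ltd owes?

Doubled: 2 × $37,360 = $74,720
Penalty days: min(10, 15) = 10
Waiting-time penalty: 10 × $430 = $4,300
Total award: $37,360 + $74,720 + $4,300 = $116,380

$116,380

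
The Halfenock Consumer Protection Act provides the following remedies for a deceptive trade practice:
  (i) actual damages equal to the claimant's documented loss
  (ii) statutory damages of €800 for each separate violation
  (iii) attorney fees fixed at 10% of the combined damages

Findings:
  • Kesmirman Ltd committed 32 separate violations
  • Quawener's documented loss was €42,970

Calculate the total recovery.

Statutory damages: 32 × €800 = €25,600
Combined damages: €42,970 + €25,600 = €68,570
Attorney fees: 10% of €68,570 = €6,857
Total recovery: €68,570 + €6,857 = €75,427

€75,427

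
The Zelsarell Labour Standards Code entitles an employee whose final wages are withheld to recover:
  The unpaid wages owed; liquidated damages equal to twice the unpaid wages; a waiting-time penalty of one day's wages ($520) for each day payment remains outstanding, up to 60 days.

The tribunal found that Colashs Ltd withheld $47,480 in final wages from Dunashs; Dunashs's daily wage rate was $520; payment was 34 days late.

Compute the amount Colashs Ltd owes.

Doubled: 2 × $47,480 = $94,960
Penalty days: min(34, 60) = 34
Waiting-time penalty: 34 × $520 = $17,680
Total award: $47,480 + $94,960 + $17,680 = $160,120

$160,120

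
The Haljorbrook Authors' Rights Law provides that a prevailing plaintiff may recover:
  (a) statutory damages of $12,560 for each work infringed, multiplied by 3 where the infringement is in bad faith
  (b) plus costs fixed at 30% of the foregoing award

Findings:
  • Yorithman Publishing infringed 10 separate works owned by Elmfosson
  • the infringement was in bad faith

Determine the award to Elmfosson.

$489,840

Statutory damages: 10 × $12,560 = $125,600
Trebled: 3 × $125,600 = $376,800
Costs: 30% of $376,800 = $113,040
Award plus costs: $376,800 + $113,040 = $489,840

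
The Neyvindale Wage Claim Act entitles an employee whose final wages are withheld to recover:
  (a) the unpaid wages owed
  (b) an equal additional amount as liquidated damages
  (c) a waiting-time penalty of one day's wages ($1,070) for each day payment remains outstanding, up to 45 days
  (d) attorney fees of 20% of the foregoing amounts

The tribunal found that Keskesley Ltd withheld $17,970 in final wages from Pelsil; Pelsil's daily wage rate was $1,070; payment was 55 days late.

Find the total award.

Liquidated damages (equal amount): $17,970
Penalty days: min(55, 45) = 45
Waiting-time penalty: 45 × $1,070 = $48,150
Subtotal: $17,970 + $17,970 + $48,150 = $84,090
Attorney fees: 20% of $84,090 = $16,818
Total award: $84,090 + $16,818 = $100,908

Total award: $100,908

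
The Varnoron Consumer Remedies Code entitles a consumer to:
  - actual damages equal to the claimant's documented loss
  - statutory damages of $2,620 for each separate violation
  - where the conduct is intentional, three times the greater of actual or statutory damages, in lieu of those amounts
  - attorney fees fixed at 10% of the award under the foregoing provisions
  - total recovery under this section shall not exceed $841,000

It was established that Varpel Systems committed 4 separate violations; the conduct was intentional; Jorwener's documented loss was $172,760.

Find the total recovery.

Statutory damages: 4 × $2,620 = $10,480
Greater of actual damages ($172,760) or statutory damages ($10,480): $172,760
Trebled: 3 × $172,760 = $518,280
Attorney fees: 10% of $518,280 = $51,828
Total before cap: $518,280 + $51,828 = $570,108
Cap at $841,000: $570,108 is within the cap, no reduction.

$570,108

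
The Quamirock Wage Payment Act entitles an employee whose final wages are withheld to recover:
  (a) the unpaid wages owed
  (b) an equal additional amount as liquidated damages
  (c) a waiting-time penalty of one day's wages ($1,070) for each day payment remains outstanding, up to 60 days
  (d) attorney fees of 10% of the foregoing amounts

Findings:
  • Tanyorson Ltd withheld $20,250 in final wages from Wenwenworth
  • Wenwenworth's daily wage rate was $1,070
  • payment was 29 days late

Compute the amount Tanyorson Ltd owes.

Liquidated damages (equal amount): $20,250
Penalty days: min(29, 60) = 29
Waiting-time penalty: 29 × $1,070 = $31,030
Subtotal: $20,250 + $20,250 + $31,030 = $71,530
Attorney fees: 10% of $71,530 = $7,153
Total award: $71,530 + $7,153 = $78,683

Total award: $78,683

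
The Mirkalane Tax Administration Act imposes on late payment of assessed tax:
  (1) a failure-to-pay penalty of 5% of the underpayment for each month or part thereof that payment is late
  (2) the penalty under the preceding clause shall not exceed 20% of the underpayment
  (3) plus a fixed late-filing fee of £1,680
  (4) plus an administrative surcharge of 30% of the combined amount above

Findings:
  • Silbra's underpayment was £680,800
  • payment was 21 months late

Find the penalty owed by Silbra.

Accrued rate: 5% × 21 = 105%, capped at 20% → 20%
Failure-to-pay penalty: 20% of £680,800 = £136,160
Penalty before surcharge: £136,160 + £1,680 = £137,840
Administrative surcharge: 30% of £137,840 = £41,352
Total penalty: £137,840 + £41,352 = £179,192

Penalty: £179,192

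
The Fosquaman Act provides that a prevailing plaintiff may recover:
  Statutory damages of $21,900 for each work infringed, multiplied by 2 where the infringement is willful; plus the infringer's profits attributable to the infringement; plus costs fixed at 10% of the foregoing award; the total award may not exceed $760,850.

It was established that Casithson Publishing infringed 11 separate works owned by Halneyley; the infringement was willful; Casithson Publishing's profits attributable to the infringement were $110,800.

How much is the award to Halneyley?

Statutory damages: 11 × $21,900 = $240,900
Doubled: 2 × $240,900 = $481,800
Combined award: $481,800 + $110,800 = $592,600
Costs: 10% of $592,600 = $59,260
Award plus costs: $592,600 + $59,260 = $651,860
Cap at $760,850: $651,860 is within the cap, no reduction.

$651,860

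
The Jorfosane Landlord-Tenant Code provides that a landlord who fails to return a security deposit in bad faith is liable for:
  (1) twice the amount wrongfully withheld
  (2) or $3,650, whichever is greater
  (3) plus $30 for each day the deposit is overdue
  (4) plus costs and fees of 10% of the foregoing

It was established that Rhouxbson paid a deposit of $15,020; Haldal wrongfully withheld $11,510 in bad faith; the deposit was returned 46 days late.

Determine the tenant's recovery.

Doubled: 2 × $11,510 = $23,020
Minimum $3,650: $23,020 meets the minimum, no increase.
Late-return penalty: 46 × $30 = $1,380
Damages plus late penalty: $23,020 + $1,380 = $24,400
Costs and fees: 10% of $24,400 = $2,440
Total recovery: $24,400 + $2,440 = $26,840

$26,840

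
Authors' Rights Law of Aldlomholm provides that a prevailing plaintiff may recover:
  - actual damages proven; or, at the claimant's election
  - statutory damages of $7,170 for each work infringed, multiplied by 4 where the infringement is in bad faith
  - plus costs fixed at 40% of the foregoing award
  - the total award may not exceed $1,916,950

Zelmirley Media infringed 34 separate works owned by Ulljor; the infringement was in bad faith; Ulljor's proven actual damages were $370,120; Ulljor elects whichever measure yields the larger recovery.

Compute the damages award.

Statutory damages: 34 × $7,170 = $243,780
Multiplied by 4: 4 × $243,780 = $975,120
Greater of actual damages ($370,120) or enhanced statutory damages ($975,120): $975,120
Costs: 40% of $975,120 = $390,048
Award plus costs: $975,120 + $390,048 = $1,365,168
Cap at $1,916,950: $1,365,168 is within the cap, no reduction.

$1,365,168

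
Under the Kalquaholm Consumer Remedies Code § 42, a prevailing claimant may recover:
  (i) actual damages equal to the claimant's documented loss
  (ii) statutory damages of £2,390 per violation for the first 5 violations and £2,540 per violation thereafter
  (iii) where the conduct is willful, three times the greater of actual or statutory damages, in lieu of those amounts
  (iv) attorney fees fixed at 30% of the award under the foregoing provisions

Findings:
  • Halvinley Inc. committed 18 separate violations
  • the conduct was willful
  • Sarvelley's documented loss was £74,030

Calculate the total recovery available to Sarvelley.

First 5 violations: 5 × £2,390 = £11,950
Remaining violations: (18 − 5) × £2,540 = £33,020
Statutory damages: £11,950 + £33,020 = £44,970
Greater of actual damages (£74,030) or statutory damages (£44,970): £74,030
Trebled: 3 × £74,030 = £222,090
Attorney fees: 30% of £222,090 = £66,627
Total recovery: £222,090 + £66,627 = £288,717

£288,717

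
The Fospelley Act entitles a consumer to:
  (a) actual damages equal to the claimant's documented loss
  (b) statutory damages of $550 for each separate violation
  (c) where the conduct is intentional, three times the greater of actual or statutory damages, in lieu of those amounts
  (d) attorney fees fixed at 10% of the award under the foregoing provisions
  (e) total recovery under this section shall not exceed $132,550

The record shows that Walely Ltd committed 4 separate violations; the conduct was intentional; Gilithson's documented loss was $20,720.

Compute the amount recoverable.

Statutory damages: 4 × $550 = $2,200
Greater of actual damages ($20,720) or statutory damages ($2,200): $20,720
Trebled: 3 × $20,720 = $62,160
Attorney fees: 10% of $62,160 = $6,216
Total before cap: $62,160 + $6,216 = $68,376
Cap at $132,550: $68,376 is within the cap, no reduction.

Total recovery: $68,376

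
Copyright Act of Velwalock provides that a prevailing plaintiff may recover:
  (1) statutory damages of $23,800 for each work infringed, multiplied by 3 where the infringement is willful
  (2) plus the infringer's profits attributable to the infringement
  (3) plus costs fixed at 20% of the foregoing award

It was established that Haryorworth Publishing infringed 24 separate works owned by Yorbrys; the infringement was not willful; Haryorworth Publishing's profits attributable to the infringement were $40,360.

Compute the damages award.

$733,872

Statutory damages: 24 × $23,800 = $571,200
Infringement not willful: no ×3 enhancement.
Combined award: $571,200 + $40,360 = $611,560
Costs: 20% of $611,560 = $122,312
Award plus costs: $611,560 + $122,312 = $733,872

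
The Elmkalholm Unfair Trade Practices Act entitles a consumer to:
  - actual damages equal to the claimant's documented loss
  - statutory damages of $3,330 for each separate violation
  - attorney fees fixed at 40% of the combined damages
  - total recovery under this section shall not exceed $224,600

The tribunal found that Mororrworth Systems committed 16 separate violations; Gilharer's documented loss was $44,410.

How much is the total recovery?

$136,766

Statutory damages: 16 × $3,330 = $53,280
Combined damages: $44,410 + $53,280 = $97,690
Attorney fees: 40% of $97,690 = $39,076
Total before cap: $97,690 + $39,076 = $136,766
Cap at $224,600: $136,766 is within the cap, no reduction.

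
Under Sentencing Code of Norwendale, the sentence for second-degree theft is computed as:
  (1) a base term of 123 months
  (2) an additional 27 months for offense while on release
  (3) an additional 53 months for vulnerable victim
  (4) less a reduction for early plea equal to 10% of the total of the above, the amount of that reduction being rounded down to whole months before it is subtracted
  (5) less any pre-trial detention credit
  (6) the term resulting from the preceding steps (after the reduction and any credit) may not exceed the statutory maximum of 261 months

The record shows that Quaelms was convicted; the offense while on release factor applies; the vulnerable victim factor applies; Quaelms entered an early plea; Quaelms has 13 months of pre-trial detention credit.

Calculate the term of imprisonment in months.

Offense while on release enhancement: +27 months
Vulnerable victim enhancement: +53 months
Adjusted term: 123 months + 27 months + 53 months = 203 months
Early plea reduction: 10% of 203 months = 20 months (rounded down)
After reduction: 203 − 20 = 183 months
Less pre-trial detention credit: 183 months − 13 months = 170 months
Cap at 261 months: 170 months is within the cap, no reduction.

170 months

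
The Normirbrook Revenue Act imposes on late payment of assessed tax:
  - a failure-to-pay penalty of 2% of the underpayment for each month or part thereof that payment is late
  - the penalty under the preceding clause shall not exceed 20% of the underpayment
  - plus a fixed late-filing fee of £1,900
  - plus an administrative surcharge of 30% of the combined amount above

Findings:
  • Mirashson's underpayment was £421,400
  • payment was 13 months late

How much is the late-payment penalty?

£112,034

Accrued rate: 2% × 13 = 26%, capped at 20% → 20%
Failure-to-pay penalty: 20% of £421,400 = £84,280
Penalty before surcharge: £84,280 + £1,900 = £86,180
Administrative surcharge: 30% of £86,180 = £25,854
Total penalty: £86,180 + £25,854 = £112,034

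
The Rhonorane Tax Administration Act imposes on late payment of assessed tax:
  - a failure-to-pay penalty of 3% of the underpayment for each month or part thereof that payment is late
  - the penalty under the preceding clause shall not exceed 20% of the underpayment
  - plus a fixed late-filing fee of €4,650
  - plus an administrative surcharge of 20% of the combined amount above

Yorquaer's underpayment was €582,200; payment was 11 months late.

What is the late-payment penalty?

Accrued rate: 3% × 11 = 33%, capped at 20% → 20%
Failure-to-pay penalty: 20% of €582,200 = €116,440
Penalty before surcharge: €116,440 + €4,650 = €121,090
Administrative surcharge: 20% of €121,090 = €24,218
Total penalty: €121,090 + €24,218 = €145,308

€145,308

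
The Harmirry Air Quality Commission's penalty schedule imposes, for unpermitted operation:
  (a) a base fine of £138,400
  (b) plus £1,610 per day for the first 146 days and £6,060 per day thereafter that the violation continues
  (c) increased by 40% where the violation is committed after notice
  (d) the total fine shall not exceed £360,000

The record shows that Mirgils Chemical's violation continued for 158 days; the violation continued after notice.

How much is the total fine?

Civil penalty: £360,000

First 146 days: 146 × £1,610 = £235,060
Remaining days: (158 − 146) × £6,060 = £72,720
Per-day component: £235,060 + £72,720 = £307,780
Base plus per-day: £138,400 + £307,780 = £446,180
Enhancement: 40% of £446,180 = £178,472
Enhanced fine: £446,180 + £178,472 = £624,652
Cap at £360,000: £624,652 exceeds the cap → £360,000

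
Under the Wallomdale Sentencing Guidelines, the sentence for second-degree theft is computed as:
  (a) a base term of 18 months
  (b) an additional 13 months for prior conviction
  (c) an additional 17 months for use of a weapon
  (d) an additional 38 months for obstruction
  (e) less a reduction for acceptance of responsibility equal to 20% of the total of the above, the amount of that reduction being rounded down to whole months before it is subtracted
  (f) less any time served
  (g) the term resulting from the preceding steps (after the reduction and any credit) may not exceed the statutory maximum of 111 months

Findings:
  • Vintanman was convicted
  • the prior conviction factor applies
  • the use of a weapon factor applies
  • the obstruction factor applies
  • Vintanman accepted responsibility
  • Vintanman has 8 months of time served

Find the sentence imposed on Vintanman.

61 months

Prior conviction enhancement: +13 months
Use of a weapon enhancement: +17 months
Obstruction enhancement: +38 months
Adjusted term: 18 months + 13 months + 17 months + 38 months = 86 months
Acceptance of responsibility reduction: 20% of 86 months = 17 months (rounded down)
After reduction: 86 − 17 = 69 months
Less time served: 69 months − 8 months = 61 months
Cap at 111 months: 61 months is within the cap, no reduction.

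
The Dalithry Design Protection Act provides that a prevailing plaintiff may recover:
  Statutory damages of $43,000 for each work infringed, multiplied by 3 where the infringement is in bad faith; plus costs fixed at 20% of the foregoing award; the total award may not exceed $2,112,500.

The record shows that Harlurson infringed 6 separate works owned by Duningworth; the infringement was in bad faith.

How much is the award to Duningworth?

Statutory damages: 6 × $43,000 = $258,000
Trebled: 3 × $258,000 = $774,000
Costs: 20% of $774,000 = $154,800
Award plus costs: $774,000 + $154,800 = $928,800
Cap at $2,112,500: $928,800 is within the cap, no reduction.

$928,800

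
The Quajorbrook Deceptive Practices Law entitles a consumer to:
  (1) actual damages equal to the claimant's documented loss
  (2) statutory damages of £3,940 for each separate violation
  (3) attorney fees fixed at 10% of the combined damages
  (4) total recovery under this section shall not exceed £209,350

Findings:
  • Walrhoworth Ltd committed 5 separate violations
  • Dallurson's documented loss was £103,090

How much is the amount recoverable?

Statutory damages: 5 × £3,940 = £19,700
Combined damages: £103,090 + £19,700 = £122,790
Attorney fees: 10% of £122,790 = £12,279
Total before cap: £122,790 + £12,279 = £135,069
Cap at £209,350: £135,069 is within the cap, no reduction.

£135,069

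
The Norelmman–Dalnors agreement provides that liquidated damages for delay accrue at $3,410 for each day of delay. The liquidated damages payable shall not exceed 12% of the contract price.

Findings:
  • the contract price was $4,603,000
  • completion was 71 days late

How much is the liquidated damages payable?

$242,110

Per-day damages: 71 × $3,410 = $242,110
Cap: 12% of $4,603,000 = $552,360
Cap at $552,360: $242,110 is within the cap, no reduction.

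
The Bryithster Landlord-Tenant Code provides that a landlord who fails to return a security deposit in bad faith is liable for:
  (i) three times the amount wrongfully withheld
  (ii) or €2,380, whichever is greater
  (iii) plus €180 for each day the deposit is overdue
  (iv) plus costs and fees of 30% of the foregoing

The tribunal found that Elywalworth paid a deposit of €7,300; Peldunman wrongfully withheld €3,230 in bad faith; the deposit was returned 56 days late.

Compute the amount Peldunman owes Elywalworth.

Trebled: 3 × €3,230 = €9,690
Minimum €2,380: €9,690 meets the minimum, no increase.
Late-return penalty: 56 × €180 = €10,080
Damages plus late penalty: €9,690 + €10,080 = €19,770
Costs and fees: 30% of €19,770 = €5,931
Total recovery: €19,770 + €5,931 = €25,701

€25,701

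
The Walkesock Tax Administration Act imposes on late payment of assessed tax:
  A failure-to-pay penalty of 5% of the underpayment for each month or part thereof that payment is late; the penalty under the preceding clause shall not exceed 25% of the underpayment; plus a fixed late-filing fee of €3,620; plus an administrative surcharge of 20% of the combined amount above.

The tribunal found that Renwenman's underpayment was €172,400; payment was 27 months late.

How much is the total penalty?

Accrued rate: 5% × 27 = 135%, capped at 25% → 25%
Failure-to-pay penalty: 25% of €172,400 = €43,100
Penalty before surcharge: €43,100 + €3,620 = €46,720
Administrative surcharge: 20% of €46,720 = €9,344
Total penalty: €46,720 + €9,344 = €56,064

€56,064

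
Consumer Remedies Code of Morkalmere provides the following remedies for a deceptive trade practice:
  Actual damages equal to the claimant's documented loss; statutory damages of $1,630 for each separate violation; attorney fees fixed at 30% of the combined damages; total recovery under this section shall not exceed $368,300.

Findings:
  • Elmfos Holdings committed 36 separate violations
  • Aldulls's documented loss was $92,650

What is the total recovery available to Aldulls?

Statutory damages: 36 × $1,630 = $58,680
Combined damages: $92,650 + $58,680 = $151,330
Attorney fees: 30% of $151,330 = $45,399
Total before cap: $151,330 + $45,399 = $196,729
Cap at $368,300: $196,729 is within the cap, no reduction.

$196,729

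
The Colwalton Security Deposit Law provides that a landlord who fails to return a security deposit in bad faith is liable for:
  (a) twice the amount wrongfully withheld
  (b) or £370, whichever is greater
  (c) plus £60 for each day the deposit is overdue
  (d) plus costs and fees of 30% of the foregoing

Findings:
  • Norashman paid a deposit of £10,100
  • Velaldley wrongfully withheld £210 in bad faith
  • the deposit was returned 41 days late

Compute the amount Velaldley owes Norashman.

Doubled: 2 × £210 = £420
Minimum £370: £420 meets the minimum, no increase.
Late-return penalty: 41 × £60 = £2,460
Damages plus late penalty: £420 + £2,460 = £2,880
Costs and fees: 30% of £2,880 = £864
Total recovery: £2,880 + £864 = £3,744

£3,744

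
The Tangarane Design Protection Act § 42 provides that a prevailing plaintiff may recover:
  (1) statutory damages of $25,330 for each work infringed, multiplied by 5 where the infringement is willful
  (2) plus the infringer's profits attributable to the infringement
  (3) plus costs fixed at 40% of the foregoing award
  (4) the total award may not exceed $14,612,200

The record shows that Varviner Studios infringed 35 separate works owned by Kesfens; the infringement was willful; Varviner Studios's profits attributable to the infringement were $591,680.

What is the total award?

Award: $7,034,202

Statutory damages: 35 × $25,330 = $886,550
Multiplied by 5: 5 × $886,550 = $4,432,750
Combined award: $4,432,750 + $591,680 = $5,024,430
Costs: 40% of $5,024,430 = $2,009,772
Award plus costs: $5,024,430 + $2,009,772 = $7,034,202
Cap at $14,612,200: $7,034,202 is within the cap, no reduction.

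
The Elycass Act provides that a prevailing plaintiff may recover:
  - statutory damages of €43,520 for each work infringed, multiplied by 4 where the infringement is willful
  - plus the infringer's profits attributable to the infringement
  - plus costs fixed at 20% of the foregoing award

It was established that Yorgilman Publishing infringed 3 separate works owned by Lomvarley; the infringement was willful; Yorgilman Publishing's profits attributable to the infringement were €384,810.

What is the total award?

Statutory damages: 3 × €43,520 = €130,560
Multiplied by 4: 4 × €130,560 = €522,240
Combined award: €522,240 + €384,810 = €907,050
Costs: 20% of €907,050 = €181,410
Award plus costs: €907,050 + €181,410 = €1,088,460

€1,088,460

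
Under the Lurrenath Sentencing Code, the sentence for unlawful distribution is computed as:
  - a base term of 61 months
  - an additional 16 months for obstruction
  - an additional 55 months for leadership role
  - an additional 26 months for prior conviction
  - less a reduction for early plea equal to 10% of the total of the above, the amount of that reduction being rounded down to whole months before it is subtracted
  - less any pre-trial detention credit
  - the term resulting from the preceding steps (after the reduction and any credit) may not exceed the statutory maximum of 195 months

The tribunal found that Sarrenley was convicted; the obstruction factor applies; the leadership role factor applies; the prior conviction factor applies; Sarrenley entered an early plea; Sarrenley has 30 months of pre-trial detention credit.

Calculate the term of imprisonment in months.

Obstruction enhancement: +16 months
Leadership role enhancement: +55 months
Prior conviction enhancement: +26 months
Adjusted term: 61 months + 16 months + 55 months + 26 months = 158 months
Early plea reduction: 10% of 158 months = 15 months (rounded down)
After reduction: 158 − 15 = 143 months
Less pre-trial detention credit: 143 months − 30 months = 113 months
Cap at 195 months: 113 months is within the cap, no reduction.

113 months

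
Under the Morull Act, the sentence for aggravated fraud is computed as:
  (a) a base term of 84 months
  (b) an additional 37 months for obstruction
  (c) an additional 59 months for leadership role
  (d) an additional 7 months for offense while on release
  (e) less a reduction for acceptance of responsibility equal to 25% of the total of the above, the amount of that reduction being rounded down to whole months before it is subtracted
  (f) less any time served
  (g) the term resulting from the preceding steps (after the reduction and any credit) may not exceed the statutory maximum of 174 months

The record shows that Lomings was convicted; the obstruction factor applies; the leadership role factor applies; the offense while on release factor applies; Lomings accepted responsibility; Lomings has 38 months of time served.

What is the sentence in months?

Sentence: 103 months

Obstruction enhancement: +37 months
Leadership role enhancement: +59 months
Offense while on release enhancement: +7 months
Adjusted term: 84 months + 37 months + 59 months + 7 months = 187 months
Acceptance of responsibility reduction: 25% of 187 months = 46 months (rounded down)
After reduction: 187 − 46 = 141 months
Less time served: 141 months − 38 months = 103 months
Cap at 174 months: 103 months is within the cap, no reduction.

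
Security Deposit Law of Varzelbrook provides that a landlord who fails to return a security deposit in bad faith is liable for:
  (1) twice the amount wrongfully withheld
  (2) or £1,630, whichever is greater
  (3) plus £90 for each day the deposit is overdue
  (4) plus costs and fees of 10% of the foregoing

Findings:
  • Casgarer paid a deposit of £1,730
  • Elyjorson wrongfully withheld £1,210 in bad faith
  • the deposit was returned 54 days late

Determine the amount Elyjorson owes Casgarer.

Doubled: 2 × £1,210 = £2,420
Minimum £1,630: £2,420 meets the minimum, no increase.
Late-return penalty: 54 × £90 = £4,860
Damages plus late penalty: £2,420 + £4,860 = £7,280
Costs and fees: 10% of £7,280 = £728
Total recovery: £7,280 + £728 = £8,008

£8,008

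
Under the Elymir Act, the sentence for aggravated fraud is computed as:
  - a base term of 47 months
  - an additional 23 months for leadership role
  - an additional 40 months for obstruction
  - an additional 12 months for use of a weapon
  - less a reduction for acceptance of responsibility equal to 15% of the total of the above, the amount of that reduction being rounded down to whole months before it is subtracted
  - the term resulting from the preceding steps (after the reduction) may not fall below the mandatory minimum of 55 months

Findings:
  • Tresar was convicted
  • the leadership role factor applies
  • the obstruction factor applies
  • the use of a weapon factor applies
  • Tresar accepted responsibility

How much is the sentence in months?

Leadership role enhancement: +23 months
Obstruction enhancement: +40 months
Use of a weapon enhancement: +12 months
Adjusted term: 47 months + 23 months + 40 months + 12 months = 122 months
Acceptance of responsibility reduction: 15% of 122 months = 18 months (rounded down)
After reduction: 122 − 18 = 104 months
Minimum 55 months: 104 months meets the minimum, no increase.

104 months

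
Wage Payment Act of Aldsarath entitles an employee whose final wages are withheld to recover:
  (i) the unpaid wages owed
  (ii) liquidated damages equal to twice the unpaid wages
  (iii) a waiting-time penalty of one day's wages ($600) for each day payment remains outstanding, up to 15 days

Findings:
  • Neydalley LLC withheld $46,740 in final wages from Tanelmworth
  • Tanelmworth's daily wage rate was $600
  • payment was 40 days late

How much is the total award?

$149,220

Doubled: 2 × $46,740 = $93,480
Penalty days: min(40, 15) = 15
Waiting-time penalty: 15 × $600 = $9,000
Total award: $46,740 + $93,480 + $9,000 = $149,220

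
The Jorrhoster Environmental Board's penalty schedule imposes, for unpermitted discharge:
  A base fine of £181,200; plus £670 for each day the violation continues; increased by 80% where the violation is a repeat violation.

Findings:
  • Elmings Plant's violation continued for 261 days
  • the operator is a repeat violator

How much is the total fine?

£640,926

Per-day component: 261 × £670 = £174,870
Base plus per-day: £181,200 + £174,870 = £356,070
Enhancement: 80% of £356,070 = £284,856
Enhanced fine: £356,070 + £284,856 = £640,926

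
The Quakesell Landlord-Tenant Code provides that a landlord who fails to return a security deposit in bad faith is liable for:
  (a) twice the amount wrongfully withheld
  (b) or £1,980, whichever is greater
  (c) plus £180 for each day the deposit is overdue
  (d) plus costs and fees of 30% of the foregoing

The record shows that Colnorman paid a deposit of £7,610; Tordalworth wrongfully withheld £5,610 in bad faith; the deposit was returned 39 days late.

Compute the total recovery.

Doubled: 2 × £5,610 = £11,220
Minimum £1,980: £11,220 meets the minimum, no increase.
Late-return penalty: 39 × £180 = £7,020
Damages plus late penalty: £11,220 + £7,020 = £18,240
Costs and fees: 30% of £18,240 = £5,472
Total recovery: £18,240 + £5,472 = £23,712

£23,712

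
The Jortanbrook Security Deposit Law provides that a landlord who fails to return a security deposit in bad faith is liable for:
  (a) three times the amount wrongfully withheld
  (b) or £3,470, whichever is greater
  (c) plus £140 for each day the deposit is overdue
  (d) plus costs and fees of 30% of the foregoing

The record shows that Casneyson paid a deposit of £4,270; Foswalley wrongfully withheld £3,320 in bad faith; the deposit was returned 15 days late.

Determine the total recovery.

£15,678

Trebled: 3 × £3,320 = £9,960
Minimum £3,470: £9,960 meets the minimum, no increase.
Late-return penalty: 15 × £140 = £2,100
Damages plus late penalty: £9,960 + £2,100 = £12,060
Costs and fees: 30% of £12,060 = £3,618
Total recovery: £12,060 + £3,618 = £15,678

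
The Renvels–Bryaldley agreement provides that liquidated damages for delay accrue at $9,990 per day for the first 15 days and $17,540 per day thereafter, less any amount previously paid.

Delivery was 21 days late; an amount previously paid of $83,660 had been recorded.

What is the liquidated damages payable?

First 15 days: 15 × $9,990 = $149,850
Remaining days: (21 − 15) × $17,540 = $105,240
Accrued per-day damages: $149,850 + $105,240 = $255,090
Less amount previously paid: $255,090 − $83,660 = $171,430

$171,430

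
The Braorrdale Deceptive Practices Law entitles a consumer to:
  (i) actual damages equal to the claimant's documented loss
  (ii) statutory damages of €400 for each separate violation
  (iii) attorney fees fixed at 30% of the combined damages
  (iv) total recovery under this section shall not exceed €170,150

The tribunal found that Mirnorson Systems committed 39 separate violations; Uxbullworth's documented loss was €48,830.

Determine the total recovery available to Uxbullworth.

Statutory damages: 39 × €400 = €15,600
Combined damages: €48,830 + €15,600 = €64,430
Attorney fees: 30% of €64,430 = €19,329
Total before cap: €64,430 + €19,329 = €83,759
Cap at €170,150: €83,759 is within the cap, no reduction.

€83,759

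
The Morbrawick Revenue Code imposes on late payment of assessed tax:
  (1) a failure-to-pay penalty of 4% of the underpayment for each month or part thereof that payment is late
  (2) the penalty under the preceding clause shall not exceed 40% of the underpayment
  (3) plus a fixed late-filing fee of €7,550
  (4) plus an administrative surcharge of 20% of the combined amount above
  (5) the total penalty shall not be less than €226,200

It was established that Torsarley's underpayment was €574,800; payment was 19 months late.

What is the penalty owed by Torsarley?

Accrued rate: 4% × 19 = 76%, capped at 40% → 40%
Failure-to-pay penalty: 40% of €574,800 = €229,920
Penalty before surcharge: €229,920 + €7,550 = €237,470
Administrative surcharge: 20% of €237,470 = €47,494
Total penalty: €237,470 + €47,494 = €284,964
Minimum €226,200: €284,964 meets the minimum, no increase.

Penalty: €284,964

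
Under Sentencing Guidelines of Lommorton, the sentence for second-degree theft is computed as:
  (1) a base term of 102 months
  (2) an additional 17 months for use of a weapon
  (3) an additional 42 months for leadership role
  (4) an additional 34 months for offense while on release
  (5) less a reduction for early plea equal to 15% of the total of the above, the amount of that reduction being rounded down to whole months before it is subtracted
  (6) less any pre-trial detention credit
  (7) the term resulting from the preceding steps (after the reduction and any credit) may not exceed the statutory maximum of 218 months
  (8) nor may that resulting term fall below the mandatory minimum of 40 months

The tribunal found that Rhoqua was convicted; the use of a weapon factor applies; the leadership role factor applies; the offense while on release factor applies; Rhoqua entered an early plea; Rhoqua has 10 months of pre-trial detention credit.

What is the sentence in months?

156 months

Use of a weapon enhancement: +17 months
Leadership role enhancement: +42 months
Offense while on release enhancement: +34 months
Adjusted term: 102 months + 17 months + 42 months + 34 months = 195 months
Early plea reduction: 15% of 195 months = 29 months (rounded down)
After reduction: 195 − 29 = 166 months
Less pre-trial detention credit: 166 months − 10 months = 156 months
Cap at 218 months: 156 months is within the cap, no reduction.
Minimum 40 months: 156 months meets the minimum, no increase.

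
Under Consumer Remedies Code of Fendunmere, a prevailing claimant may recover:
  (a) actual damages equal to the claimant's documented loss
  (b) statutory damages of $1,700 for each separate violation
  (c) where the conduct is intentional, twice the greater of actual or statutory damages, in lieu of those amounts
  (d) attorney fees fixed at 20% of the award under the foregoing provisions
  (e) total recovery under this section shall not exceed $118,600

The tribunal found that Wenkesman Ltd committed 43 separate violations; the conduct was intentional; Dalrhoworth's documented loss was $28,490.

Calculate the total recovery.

$118,600

Statutory damages: 43 × $1,700 = $73,100
Greater of actual damages ($28,490) or statutory damages ($73,100): $73,100
Doubled: 2 × $73,100 = $146,200
Attorney fees: 20% of $146,200 = $29,240
Total before cap: $146,200 + $29,240 = $175,440
Cap at $118,600: $175,440 exceeds the cap → $118,600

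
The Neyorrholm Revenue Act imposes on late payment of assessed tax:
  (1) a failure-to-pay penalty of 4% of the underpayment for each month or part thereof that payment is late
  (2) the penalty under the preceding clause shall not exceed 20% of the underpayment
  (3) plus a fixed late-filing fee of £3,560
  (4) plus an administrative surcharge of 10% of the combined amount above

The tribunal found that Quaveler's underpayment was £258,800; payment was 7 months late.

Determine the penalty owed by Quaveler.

Accrued rate: 4% × 7 = 28%, capped at 20% → 20%
Failure-to-pay penalty: 20% of £258,800 = £51,760
Penalty before surcharge: £51,760 + £3,560 = £55,320
Administrative surcharge: 10% of £55,320 = £5,532
Total penalty: £55,320 + £5,532 = £60,852

£60,852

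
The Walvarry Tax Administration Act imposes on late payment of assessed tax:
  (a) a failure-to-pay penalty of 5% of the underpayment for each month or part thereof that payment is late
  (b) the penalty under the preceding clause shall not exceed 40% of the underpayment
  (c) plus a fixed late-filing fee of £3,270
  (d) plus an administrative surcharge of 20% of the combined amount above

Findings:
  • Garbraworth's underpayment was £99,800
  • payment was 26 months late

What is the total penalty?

£51,828

Accrued rate: 5% × 26 = 130%, capped at 40% → 40%
Failure-to-pay penalty: 40% of £99,800 = £39,920
Penalty before surcharge: £39,920 + £3,270 = £43,190
Administrative surcharge: 20% of £43,190 = £8,638
Total penalty: £43,190 + £8,638 = £51,828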